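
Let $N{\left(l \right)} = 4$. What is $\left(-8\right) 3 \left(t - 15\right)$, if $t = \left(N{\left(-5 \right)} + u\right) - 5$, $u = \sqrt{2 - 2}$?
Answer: $384$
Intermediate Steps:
$u = 0$ ($u = \sqrt{0} = 0$)
$t = -1$ ($t = \left(4 + 0\right) - 5 = 4 - 5 = -1$)
$\left(-8\right) 3 \left(t - 15\right) = \left(-8\right) 3 \left(-1 - 15\right) = \left(-24\right) \left(-16\right) = 384$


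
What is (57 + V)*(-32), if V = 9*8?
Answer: -4128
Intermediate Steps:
V = 72
(57 + V)*(-32) = (57 + 72)*(-32) = 129*(-32) = -4128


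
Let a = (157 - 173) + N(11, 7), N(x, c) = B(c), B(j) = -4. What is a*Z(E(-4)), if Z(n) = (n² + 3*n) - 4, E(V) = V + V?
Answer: -720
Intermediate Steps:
E(V) = 2*V
N(x, c) = -4
Z(n) = -4 + n² + 3*n
a = -20 (a = (157 - 173) - 4 = -16 - 4 = -20)
a*Z(E(-4)) = -20*(-4 + (2*(-4))² + 3*(2*(-4))) = -20*(-4 + (-8)² + 3*(-8)) = -20*(-4 + 64 - 24) = -20*36 = -720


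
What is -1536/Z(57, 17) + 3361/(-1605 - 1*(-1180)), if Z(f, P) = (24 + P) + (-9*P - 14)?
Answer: 38219/8925 ≈ 4.2822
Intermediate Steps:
Z(f, P) = 10 - 8*P (Z(f, P) = (24 + P) + (-14 - 9*P) = 10 - 8*P)
-1536/Z(57, 17) + 3361/(-1605 - 1*(-1180)) = -1536/(10 - 8*17) + 3361/(-1605 - 1*(-1180)) = -1536/(10 - 136) + 3361/(-1605 + 1180) = -1536/(-126) + 3361/(-425) = -1536*(-1/126) + 3361*(-1/425) = 256/21 - 3361/425 = 38219/8925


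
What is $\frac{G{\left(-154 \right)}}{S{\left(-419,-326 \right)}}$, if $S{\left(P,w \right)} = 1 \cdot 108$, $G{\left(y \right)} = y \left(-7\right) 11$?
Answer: $\frac{5929}{54} \approx 109.8$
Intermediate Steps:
$G{\left(y \right)} = - 77 y$ ($G{\left(y \right)} = - 7 y 11 = - 77 y$)
$S{\left(P,w \right)} = 108$
$\frac{G{\left(-154 \right)}}{S{\left(-419,-326 \right)}} = \frac{\left(-77\right) \left(-154\right)}{108} = 11858 \cdot \frac{1}{108} = \frac{5929}{54}$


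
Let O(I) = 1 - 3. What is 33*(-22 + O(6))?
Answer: -792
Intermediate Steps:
O(I) = -2
33*(-22 + O(6)) = 33*(-22 - 2) = 33*(-24) = -792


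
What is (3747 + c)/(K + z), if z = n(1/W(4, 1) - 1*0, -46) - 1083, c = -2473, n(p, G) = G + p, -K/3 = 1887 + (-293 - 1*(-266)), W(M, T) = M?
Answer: -5096/26835 ≈ -0.18990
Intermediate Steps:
K = -5580 (K = -3*(1887 + (-293 - 1*(-266))) = -3*(1887 + (-293 + 266)) = -3*(1887 - 27) = -3*1860 = -5580)
z = -4515/4 (z = (-46 + (1/4 - 1*0)) - 1083 = (-46 + (¼ + 0)) - 1083 = (-46 + ¼) - 1083 = -183/4 - 1083 = -4515/4 ≈ -1128.8)
(3747 + c)/(K + z) = (3747 - 2473)/(-5580 - 4515/4) = 1274/(-26835/4) = 1274*(-4/26835) = -5096/26835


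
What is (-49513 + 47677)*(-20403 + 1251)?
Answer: 35163072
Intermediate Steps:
(-49513 + 47677)*(-20403 + 1251) = -1836*(-19152) = 35163072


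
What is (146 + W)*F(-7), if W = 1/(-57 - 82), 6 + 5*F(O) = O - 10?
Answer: -466739/695 ≈ -671.57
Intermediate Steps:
F(O) = -16/5 + O/5 (F(O) = -6/5 + (O - 10)/5 = -6/5 + (-10 + O)/5 = -6/5 + (-2 + O/5) = -16/5 + O/5)
W = -1/139 (W = 1/(-139) = -1/139 ≈ -0.0071942)
(146 + W)*F(-7) = (146 - 1/139)*(-16/5 + (⅕)*(-7)) = 20293*(-16/5 - 7/5)/139 = (20293/139)*(-23/5) = -466739/695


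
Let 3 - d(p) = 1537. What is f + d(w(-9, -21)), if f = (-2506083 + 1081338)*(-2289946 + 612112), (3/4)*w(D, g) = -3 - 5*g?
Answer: 2390485600796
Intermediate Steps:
w(D, g) = -4 - 20*g/3 (w(D, g) = 4*(-3 - 5*g)/3 = -4 - 20*g/3)
d(p) = -1534 (d(p) = 3 - 1*1537 = 3 - 1537 = -1534)
f = 2390485602330 (f = -1424745*(-1677834) = 2390485602330)
f + d(w(-9, -21)) = 2390485602330 - 1534 = 2390485600796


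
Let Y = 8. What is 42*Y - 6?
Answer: 330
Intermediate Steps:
42*Y - 6 = 42*8 - 6 = 336 - 6 = 330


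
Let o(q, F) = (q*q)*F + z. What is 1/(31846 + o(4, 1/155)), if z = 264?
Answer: 155/4977066 ≈ 3.1143e-5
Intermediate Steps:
o(q, F) = 264 + F*q² (o(q, F) = (q*q)*F + 264 = q²*F + 264 = F*q² + 264 = 264 + F*q²)
1/(31846 + o(4, 1/155)) = 1/(31846 + (264 + 4²/155)) = 1/(31846 + (264 + (1/155)*16)) = 1/(31846 + (264 + 16/155)) = 1/(31846 + 40936/155) = 1/(4977066/155) = 155/4977066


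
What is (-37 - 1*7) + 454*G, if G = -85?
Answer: -38634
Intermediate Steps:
(-37 - 1*7) + 454*G = (-37 - 1*7) + 454*(-85) = (-37 - 7) - 38590 = -44 - 38590 = -38634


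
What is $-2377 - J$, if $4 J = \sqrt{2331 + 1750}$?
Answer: $-2377 - \frac{\sqrt{4081}}{4} \approx -2393.0$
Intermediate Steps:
$J = \frac{\sqrt{4081}}{4}$ ($J = \frac{\sqrt{2331 + 1750}}{4} = \frac{\sqrt{4081}}{4} \approx 15.971$)
$-2377 - J = -2377 - \frac{\sqrt{4081}}{4}$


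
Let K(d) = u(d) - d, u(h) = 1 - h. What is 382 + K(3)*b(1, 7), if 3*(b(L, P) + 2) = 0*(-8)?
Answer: 392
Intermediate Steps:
b(L, P) = -2 (b(L, P) = -2 + (0*(-8))/3 = -2 + (⅓)*0 = -2 + 0 = -2)
K(d) = 1 - 2*d (K(d) = (1 - d) - d = 1 - 2*d)
382 + K(3)*b(1, 7) = 382 + (1 - 2*3)*(-2) = 382 + (1 - 6)*(-2) = 382 - 5*(-2) = 382 + 10 = 392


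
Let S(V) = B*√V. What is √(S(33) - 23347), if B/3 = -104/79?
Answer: √(-145708627 - 24648*√33)/79 ≈ 152.87*I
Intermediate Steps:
B = -312/79 (B = 3*(-104/79) = -312/79 ≈ -3.9494)
S(V) = -312*√V/79
√(S(33) - 23347) = √(-312*√33/79 - 23347) = √(-23347 - 312*√33/79)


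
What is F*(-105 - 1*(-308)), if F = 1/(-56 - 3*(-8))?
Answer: -203/32 ≈ -6.3438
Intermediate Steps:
F = -1/32 (F = 1/(-56 + 24) = 1/(-32) = -1/32 ≈ -0.031250)
F*(-105 - 1*(-308)) = -(-105 - 1*(-308))/32 = -(-105 + 308)/32 = -1/32*203 = -203/32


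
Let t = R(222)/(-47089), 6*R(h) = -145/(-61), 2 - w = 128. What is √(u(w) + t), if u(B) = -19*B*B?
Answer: I*√1902726337367166/79422 ≈ 549.22*I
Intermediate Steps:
w = -126 (w = 2 - 1*128 = 2 - 128 = -126)
R(h) = 145/366 (R(h) = (-145/(-61))/6 = (-145*(-1/61))/6 = (⅙)*(145/61) = 145/366)
u(B) = -19*B²
t = -145/17234574 (t = (145/366)/(-47089) = (145/366)*(-1/47089) = -145/17234574 ≈ -8.4133e-6)
√(u(w) + t) = √(-19*(-126)² - 145/17234574) = √(-19*15876 - 145/17234574) = √(-301644 - 145/17234574) = √(-5198705839801/17234574) = I*√1902726337367166/79422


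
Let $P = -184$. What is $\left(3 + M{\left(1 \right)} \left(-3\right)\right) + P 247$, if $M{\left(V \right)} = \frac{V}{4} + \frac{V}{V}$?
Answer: $- \frac{181795}{4} \approx -45449.0$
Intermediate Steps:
$M{\left(V \right)} = 1 + \frac{V}{4}$ ($M{\left(V \right)} = V \frac{1}{4} + 1 = \frac{V}{4} + 1 = 1 + \frac{V}{4}$)
$\left(3 + M{\left(1 \right)} \left(-3\right)\right) + P 247 = \left(3 + \left(1 + \frac{1}{4} \cdot 1\right) \left(-3\right)\right) - 45448 = \left(3 + \left(1 + \frac{1}{4}\right) \left(-3\right)\right) - 45448 = \left(3 + \frac{5}{4} \left(-3\right)\right) - 45448 = \left(3 - \frac{15}{4}\right) - 45448 = - \frac{3}{4} - 45448 = - \frac{181795}{4}$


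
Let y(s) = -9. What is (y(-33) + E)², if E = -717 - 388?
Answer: 1240996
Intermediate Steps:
E = -1105
(y(-33) + E)² = (-9 - 1105)² = (-1114)² = 1240996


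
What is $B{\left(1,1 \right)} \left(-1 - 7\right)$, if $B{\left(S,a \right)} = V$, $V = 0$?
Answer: $0$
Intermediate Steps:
$B{\left(S,a \right)} = 0$
$B{\left(1,1 \right)} \left(-1 - 7\right) = 0 \left(-1 - 7\right) = 0 \left(-8\right) = 0$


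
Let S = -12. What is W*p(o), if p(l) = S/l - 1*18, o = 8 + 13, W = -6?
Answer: 780/7 ≈ 111.43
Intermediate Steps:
o = 21
p(l) = -18 - 12/l (p(l) = -12/l - 1*18 = -12/l - 18 = -18 - 12/l)
W*p(o) = -6*(-18 - 12/21) = -6*(-18 - 12*1/21) = -6*(-18 - 4/7) = -6*(-130/7) = 780/7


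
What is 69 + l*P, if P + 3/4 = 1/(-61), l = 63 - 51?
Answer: 3648/61 ≈ 59.803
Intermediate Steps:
l = 12
P = -187/244 (P = -¾ + 1/(-61) = -¾ - 1/61 = -187/244 ≈ -0.76639)
69 + l*P = 69 + 12*(-187/244) = 69 - 561/61 = 3648/61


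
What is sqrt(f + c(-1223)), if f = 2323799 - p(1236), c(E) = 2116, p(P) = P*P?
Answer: 3*sqrt(88691) ≈ 893.43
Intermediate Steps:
p(P) = P**2
f = 796103 (f = 2323799 - 1*1236**2 = 2323799 - 1*1527696 = 2323799 - 1527696 = 796103)
sqrt(f + c(-1223)) = sqrt(796103 + 2116) = sqrt(798219) = 3*sqrt(88691)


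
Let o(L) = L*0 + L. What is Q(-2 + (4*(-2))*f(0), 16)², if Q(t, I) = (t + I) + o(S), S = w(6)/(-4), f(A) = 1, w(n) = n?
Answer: 81/4 ≈ 20.250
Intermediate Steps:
S = -3/2 (S = 6/(-4) = 6*(-¼) = -3/2 ≈ -1.5000)
o(L) = L (o(L) = 0 + L = L)
Q(t, I) = -3/2 + I + t (Q(t, I) = (t + I) - 3/2 = (I + t) - 3/2 = -3/2 + I + t)
Q(-2 + (4*(-2))*f(0), 16)² = (-3/2 + 16 + (-2 + (4*(-2))*1))² = (-3/2 + 16 + (-2 - 8*1))² = (-3/2 + 16 + (-2 - 8))² = (-3/2 + 16 - 10)² = (9/2)² = 81/4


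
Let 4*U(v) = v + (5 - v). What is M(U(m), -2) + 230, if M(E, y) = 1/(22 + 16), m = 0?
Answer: 8741/38 ≈ 230.03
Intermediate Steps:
U(v) = 5/4 (U(v) = (v + (5 - v))/4 = (¼)*5 = 5/4)
M(E, y) = 1/38
M(U(m), -2) + 230 = 1/38 + 230 = 8741/38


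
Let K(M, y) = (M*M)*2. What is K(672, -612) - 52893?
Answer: 850275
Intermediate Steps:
K(M, y) = 2*M² (K(M, y) = M²*2 = 2*M²)
K(672, -612) - 52893 = 2*672² - 52893 = 2*451584 - 52893 = 903168 - 52893 = 850275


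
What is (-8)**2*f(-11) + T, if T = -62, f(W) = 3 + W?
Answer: -574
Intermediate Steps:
(-8)**2*f(-11) + T = (-8)**2*(3 - 11) - 62 = 64*(-8) - 62 = -512 - 62 = -574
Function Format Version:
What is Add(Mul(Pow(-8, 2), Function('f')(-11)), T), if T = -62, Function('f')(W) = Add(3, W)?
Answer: -574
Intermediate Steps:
Add(Mul(Pow(-8, 2), Function('f')(-11)), T) = Add(Mul(Pow(-8, 2), Add(3, -11)), -62) = Add(Mul(64, -8), -62) = Add(-512, -62) = -574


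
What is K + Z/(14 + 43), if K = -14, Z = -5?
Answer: -803/57 ≈ -14.088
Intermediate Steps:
K + Z/(14 + 43) = -14 - 5/(14 + 43) = -14 - 5/57 = -803/57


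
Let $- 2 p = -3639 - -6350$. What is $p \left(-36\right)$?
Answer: $48798$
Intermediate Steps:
$p = - \frac{2711}{2}$ ($p = - \frac{-3639 - -6350}{2} = - \frac{-3639 + 6350}{2} = \left(- \frac{1}{2}\right) 2711 = - \frac{2711}{2} \approx -1355.5$)
$p \left(-36\right) = \left(- \frac{2711}{2}\right) \left(-36\right) = 48798$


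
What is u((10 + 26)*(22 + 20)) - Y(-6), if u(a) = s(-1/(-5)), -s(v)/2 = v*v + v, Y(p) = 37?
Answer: -937/25 ≈ -37.480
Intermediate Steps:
s(v) = -2*v - 2*v**2 (s(v) = -2*(v*v + v) = -2*(v**2 + v) = -2*(v + v**2) = -2*v - 2*v**2)
u(a) = -12/25 (u(a) = -2*(-1/(-5))*(1 - 1/(-5)) = -2*(-1*(-1/5))*(1 - 1*(-1/5)) = -2*1/5*(1 + 1/5) = -2*1/5*6/5 = -12/25)
u((10 + 26)*(22 + 20)) - Y(-6) = -12/25 - 1*37 = -12/25 - 37 = -937/25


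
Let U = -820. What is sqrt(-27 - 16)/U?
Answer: -I*sqrt(43)/820 ≈ -0.0079969*I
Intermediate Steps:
sqrt(-27 - 16)/U = sqrt(-27 - 16)/(-820) = sqrt(-43)*(-1/820) = (I*sqrt(43))*(-1/820) = -I*sqrt(43)/820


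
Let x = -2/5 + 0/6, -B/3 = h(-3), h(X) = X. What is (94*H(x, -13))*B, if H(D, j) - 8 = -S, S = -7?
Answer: 12690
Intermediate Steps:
B = 9 (B = -3*(-3) = 9)
x = -⅖ (x = -2*⅕ + 0*(⅙) = -⅖ + 0 = -⅖ ≈ -0.40000)
H(D, j) = 15 (H(D, j) = 8 - 1*(-7) = 8 + 7 = 15)
(94*H(x, -13))*B = (94*15)*9 = 1410*9 = 12690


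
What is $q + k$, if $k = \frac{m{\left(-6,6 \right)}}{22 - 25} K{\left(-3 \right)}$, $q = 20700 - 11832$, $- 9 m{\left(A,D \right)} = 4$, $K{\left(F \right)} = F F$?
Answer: $\frac{26608}{3} \approx 8869.3$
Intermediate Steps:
$K{\left(F \right)} = F^{2}$
$m{\left(A,D \right)} = - \frac{4}{9}$ ($m{\left(A,D \right)} = \left(- \frac{1}{9}\right) 4 = - \frac{4}{9}$)
$q = 8868$ ($q = 20700 - 11832 = 8868$)
$k = \frac{4}{3}$ ($k = - \frac{4}{9 \left(22 - 25\right)} \left(-3\right)^{2} = - \frac{4}{9 \left(-3\right)} 9 = \left(- \frac{4}{9}\right) \left(- \frac{1}{3}\right) 9 = \frac{4}{27} \cdot 9 = \frac{4}{3} \approx 1.3333$)
$q + k = 8868 + \frac{4}{3} = \frac{26608}{3}$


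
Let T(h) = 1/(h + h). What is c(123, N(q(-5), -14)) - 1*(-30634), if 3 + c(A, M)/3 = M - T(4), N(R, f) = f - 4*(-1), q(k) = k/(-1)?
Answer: 244757/8 ≈ 30595.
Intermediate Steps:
q(k) = -k (q(k) = k*(-1) = -k)
N(R, f) = 4 + f (N(R, f) = f + 4 = 4 + f)
T(h) = 1/(2*h)
c(A, M) = -75/8 + 3*M (c(A, M) = -9 + 3*(M - 1/(2*4)) = -9 + 3*(M - 1*⅛) = -9 + 3*(M - ⅛) = -9 + 3*(-⅛ + M) = -9 + (-3/8 + 3*M) = -75/8 + 3*M)
c(123, N(q(-5), -14)) - 1*(-30634) = (-75/8 + 3*(4 - 14)) - 1*(-30634) = (-75/8 + 3*(-10)) + 30634 = (-75/8 - 30) + 30634 = -315/8 + 30634 = 244757/8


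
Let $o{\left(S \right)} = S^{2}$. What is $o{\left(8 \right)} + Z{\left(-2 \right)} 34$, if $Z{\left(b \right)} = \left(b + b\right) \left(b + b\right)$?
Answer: $608$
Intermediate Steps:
$Z{\left(b \right)} = 4 b^{2}$ ($Z{\left(b \right)} = 2 b 2 b = 4 b^{2}$)
$o{\left(8 \right)} + Z{\left(-2 \right)} 34 = 8^{2} + 4 \left(-2\right)^{2} \cdot 34 = 64 + 4 \cdot 4 \cdot 34 = 64 + 16 \cdot 34 = 64 + 544 = 608$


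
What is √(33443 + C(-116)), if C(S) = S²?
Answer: 9*√579 ≈ 216.56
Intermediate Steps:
√(33443 + C(-116)) = √(33443 + (-116)²) = √(33443 + 13456) = √46899 = 9*√579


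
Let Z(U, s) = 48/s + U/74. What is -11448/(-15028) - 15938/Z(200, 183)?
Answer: -67563949729/12570922 ≈ -5374.6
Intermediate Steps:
Z(U, s) = 48/s + U/74 (Z(U, s) = 48/s + U*(1/74) = 48/s + U/74)
-11448/(-15028) - 15938/Z(200, 183) = -11448/(-15028) - 15938/(48/183 + (1/74)*200) = -11448*(-1/15028) - 15938/(48*(1/183) + 100/37) = 2862/3757 - 15938/(16/61 + 100/37) = 2862/3757 - 15938/6692/2257 = 2862/3757 - 15938*2257/6692 = 2862/3757 - 17986033/3346 = -67563949729/12570922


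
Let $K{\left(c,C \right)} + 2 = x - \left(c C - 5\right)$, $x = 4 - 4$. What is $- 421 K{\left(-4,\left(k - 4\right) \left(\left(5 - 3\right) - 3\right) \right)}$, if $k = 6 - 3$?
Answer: $-2947$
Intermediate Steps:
$x = 0$
$k = 3$ ($k = 6 - 3 = 3$)
$K{\left(c,C \right)} = 3 - C c$ ($K{\left(c,C \right)} = -2 + \left(0 - \left(c C - 5\right)\right) = -2 + \left(0 - \left(C c - 5\right)\right) = -2 + \left(0 - \left(-5 + C c\right)\right) = -2 - \left(-5 + C c\right) = 3 - C c$)
$- 421 K{\left(-4,\left(k - 4\right) \left(\left(5 - 3\right) - 3\right) \right)} = - 421 \left(3 - \left(3 - 4\right) \left(\left(5 - 3\right) - 3\right) \left(-4\right)\right) = - 421 \left(3 - - (2 - 3) \left(-4\right)\right) = - 421 \left(3 - \left(-1\right) \left(-1\right) \left(-4\right)\right) = - 421 \left(3 - 1 \left(-4\right)\right) = - 421 \left(3 + 4\right) = \left(-421\right) 7 = -2947$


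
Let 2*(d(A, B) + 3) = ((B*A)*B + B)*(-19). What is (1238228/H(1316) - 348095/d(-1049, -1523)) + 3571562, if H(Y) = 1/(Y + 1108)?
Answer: 13892451221531215843/4623056143 ≈ 3.0050e+9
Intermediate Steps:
H(Y) = 1/(1108 + Y)
d(A, B) = -3 - 19*B/2 - 19*A*B²/2 (d(A, B) = -3 + (((B*A)*B + B)*(-19))/2 = -3 + (((A*B)*B + B)*(-19))/2 = -3 + ((A*B² + B)*(-19))/2 = -3 + ((B + A*B²)*(-19))/2 = -3 + (-19*B - 19*A*B²)/2 = -3 + (-19*B/2 - 19*A*B²/2) = -3 - 19*B/2 - 19*A*B²/2)
(1238228/H(1316) - 348095/d(-1049, -1523)) + 3571562 = (1238228/(1/(1108 + 1316)) - 348095/(-3 - 19/2*(-1523) - 19/2*(-1049)*(-1523)²)) + 3571562 = (1238228/(1/2424) - 348095/(-3 + 28937/2 - 19/2*(-1049)*2319529)) + 3571562 = (1238228/(1/2424) - 348095/(-3 + 28937/2 + 46230532499/2)) + 3571562 = (1238228*2424 - 348095/23115280715) + 3571562 = (3001464672 - 348095*1/23115280715) + 3571562 = (3001464672 - 69619/4623056143) + 3571562 = 13875939689887010477/4623056143 + 3571562 = 13892451221531215843/4623056143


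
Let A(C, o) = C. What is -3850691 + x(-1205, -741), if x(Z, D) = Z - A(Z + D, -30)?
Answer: -3849950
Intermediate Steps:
x(Z, D) = -D (x(Z, D) = Z - (Z + D) = Z - (D + Z) = Z + (-D - Z) = -D)
-3850691 + x(-1205, -741) = -3850691 - 1*(-741) = -3850691 + 741 = -3849950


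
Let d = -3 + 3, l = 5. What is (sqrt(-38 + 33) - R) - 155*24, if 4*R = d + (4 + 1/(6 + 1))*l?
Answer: -104305/28 + I*sqrt(5) ≈ -3725.2 + 2.2361*I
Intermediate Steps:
d = 0
R = 145/28 (R = (0 + (4 + 1/(6 + 1))*5)/4 = (0 + (4 + 1/7)*5)/4 = (0 + (29/7)*5)/4 = (0 + 145/7)/4 = (1/4)*(145/7) = 145/28 ≈ 5.1786)
(sqrt(-38 + 33) - R) - 155*24 = (sqrt(-38 + 33) - 1*145/28) - 155*24 = (sqrt(-5) - 145/28) - 3720 = (I*sqrt(5) - 145/28) - 3720 = (-145/28 + I*sqrt(5)) - 3720 = -104305/28 + I*sqrt(5)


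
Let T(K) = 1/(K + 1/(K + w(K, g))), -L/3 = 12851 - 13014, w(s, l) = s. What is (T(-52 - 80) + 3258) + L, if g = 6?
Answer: 130578939/34849 ≈ 3747.0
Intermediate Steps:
L = 489 (L = -3*(12851 - 13014) = -3*(-163) = 489)
T(K) = 1/(K + 1/(2*K)) (T(K) = 1/(K + 1/(K + K)) = 1/(K + 1/(2*K)))
(T(-52 - 80) + 3258) + L = (2*(-52 - 80)/(1 + 2*(-52 - 80)²) + 3258) + 489 = (2*(-132)/(1 + 2*(-132)²) + 3258) + 489 = (2*(-132)/(1 + 2*17424) + 3258) + 489 = (2*(-132)/(1 + 34848) + 3258) + 489 = (2*(-132)/34849 + 3258) + 489 = (2*(-132)*(1/34849) + 3258) + 489 = (-264/34849 + 3258) + 489 = 113537778/34849 + 489 = 130578939/34849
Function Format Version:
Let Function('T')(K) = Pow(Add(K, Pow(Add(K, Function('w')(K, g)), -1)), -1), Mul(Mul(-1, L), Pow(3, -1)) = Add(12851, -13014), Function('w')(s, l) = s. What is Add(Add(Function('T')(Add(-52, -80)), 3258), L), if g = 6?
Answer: Rational(130578939, 34849) ≈ 3747.0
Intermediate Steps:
L = 489 (L = Mul(-3, Add(12851, -13014)) = Mul(-3, -163) = 489)
Function('T')(K) = Pow(Add(K, Mul(Rational(1, 2), Pow(K, -1))), -1) (Function('T')(K) = Pow(Add(K, Pow(Add(K, K), -1)), -1) = Pow(Add(K, Pow(Mul(2, K), -1)), -1) = Pow(Add(K, Mul(Rational(1, 2), Pow(K, -1))), -1))
Add(Add(Function('T')(Add(-52, -80)), 3258), L) = Add(Add(Mul(2, Add(-52, -80), Pow(Add(1, Mul(2, Pow(Add(-52, -80), 2))), -1)), 3258), 489) = Add(Add(Mul(2, -132, Pow(Add(1, Mul(2, Pow(-132, 2))), -1)), 3258), 489) = Add(Add(Mul(2, -132, Pow(Add(1, Mul(2, 17424)), -1)), 3258), 489) = Add(Add(Mul(2, -132, Pow(Add(1, 34848), -1)), 3258), 489) = Add(Add(Mul(2, -132, Pow(34849, -1)), 3258), 489) = Add(Add(Mul(2, -132, Rational(1, 34849)), 3258), 489) = Add(Add(Rational(-264, 34849), 3258), 489) = Add(Rational(113537778, 34849), 489) = Rational(130578939, 34849)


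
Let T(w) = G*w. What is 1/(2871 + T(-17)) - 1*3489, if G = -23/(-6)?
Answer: -58737309/16835 ≈ -3489.0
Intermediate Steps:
G = 23/6 (G = -23*(-⅙) = 23/6 ≈ 3.8333)
T(w) = 23*w/6
1/(2871 + T(-17)) - 1*3489 = 1/(2871 + (23/6)*(-17)) - 1*3489 = 1/(2871 - 391/6) - 3489 = 1/(16835/6) - 3489 = 6/16835 - 3489 = -58737309/16835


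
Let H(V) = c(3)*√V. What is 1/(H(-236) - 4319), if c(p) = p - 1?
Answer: -4319/18654705 - 4*I*√59/18654705 ≈ -0.00023152 - 1.647e-6*I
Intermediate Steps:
c(p) = -1 + p
H(V) = 2*√V (H(V) = (-1 + 3)*√V = 2*√V)
1/(H(-236) - 4319) = 1/(2*√(-236) - 4319) = 1/(2*(2*I*√59) - 4319) = 1/(4*I*√59 - 4319) = 1/(-4319 + 4*I*√59)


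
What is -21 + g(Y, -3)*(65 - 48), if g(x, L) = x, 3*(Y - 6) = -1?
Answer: 226/3 ≈ 75.333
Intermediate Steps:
Y = 17/3 (Y = 6 + (⅓)*(-1) = 6 - ⅓ = 17/3 ≈ 5.6667)
-21 + g(Y, -3)*(65 - 48) = -21 + 17*(65 - 48)/3 = -21 + (17/3)*17 = -21 + 289/3 = 226/3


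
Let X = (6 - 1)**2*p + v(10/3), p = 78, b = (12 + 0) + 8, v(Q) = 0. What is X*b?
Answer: 39000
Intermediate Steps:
b = 20 (b = 12 + 8 = 20)
X = 1950 (X = (6 - 1)**2*78 + 0 = 5**2*78 + 0 = 25*78 + 0 = 1950 + 0 = 1950)
X*b = 1950*20 = 39000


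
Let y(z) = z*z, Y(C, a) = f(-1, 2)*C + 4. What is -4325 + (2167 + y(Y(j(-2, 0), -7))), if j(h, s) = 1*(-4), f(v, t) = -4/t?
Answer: -2014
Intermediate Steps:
j(h, s) = -4
Y(C, a) = 4 - 2*C (Y(C, a) = (-4/2)*C + 4 = (-4*1/2)*C + 4 = -2*C + 4 = 4 - 2*C)
y(z) = z**2
-4325 + (2167 + y(Y(j(-2, 0), -7))) = -4325 + (2167 + (4 - 2*(-4))**2) = -4325 + (2167 + (4 + 8)**2) = -4325 + (2167 + 12**2) = -4325 + (2167 + 144) = -4325 + 2311 = -2014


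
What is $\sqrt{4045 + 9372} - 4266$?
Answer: $-4266 + \sqrt{13417} \approx -4150.2$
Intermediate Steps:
$\sqrt{4045 + 9372} - 4266 = \sqrt{13417} - 4266 = -4266 + \sqrt{13417}$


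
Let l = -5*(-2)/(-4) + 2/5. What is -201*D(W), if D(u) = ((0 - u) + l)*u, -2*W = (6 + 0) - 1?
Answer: 201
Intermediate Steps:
W = -5/2 (W = -((6 + 0) - 1)/2 = -(6 - 1)/2 = -½*5 = -5/2 ≈ -2.5000)
l = -21/10 (l = 10*(-¼) + 2*(⅕) = -5/2 + ⅖ = -21/10 ≈ -2.1000)
D(u) = u*(-21/10 - u) (D(u) = ((0 - u) - 21/10)*u = (-u - 21/10)*u = (-21/10 - u)*u = u*(-21/10 - u))
-201*D(W) = -(-201)*(-5)*(21 + 10*(-5/2))/(10*2) = -(-201)*(-5)*(21 - 25)/(10*2) = -(-201)*(-5)*(-4)/(10*2) = -201*(-1) = 201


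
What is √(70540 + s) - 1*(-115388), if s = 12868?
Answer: 115388 + 4*√5213 ≈ 1.1568e+5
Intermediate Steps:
√(70540 + s) - 1*(-115388) = √(70540 + 12868) - 1*(-115388) = √83408 + 115388 = 4*√5213 + 115388 = 115388 + 4*√5213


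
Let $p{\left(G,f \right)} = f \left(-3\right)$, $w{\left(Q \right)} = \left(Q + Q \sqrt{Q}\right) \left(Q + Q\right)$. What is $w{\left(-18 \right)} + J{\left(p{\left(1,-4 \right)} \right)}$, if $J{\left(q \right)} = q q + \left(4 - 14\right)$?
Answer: $782 + 1944 i \sqrt{2} \approx 782.0 + 2749.2 i$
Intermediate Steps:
$w{\left(Q \right)} = 2 Q \left(Q + Q^{\frac{3}{2}}\right)$ ($w{\left(Q \right)} = \left(Q + Q^{\frac{3}{2}}\right) 2 Q = 2 Q \left(Q + Q^{\frac{3}{2}}\right)$)
$p{\left(G,f \right)} = - 3 f$
$J{\left(q \right)} = -10 + q^{2}$ ($J{\left(q \right)} = q^{2} - 10 = -10 + q^{2}$)
$w{\left(-18 \right)} + J{\left(p{\left(1,-4 \right)} \right)} = \left(2 \left(-18\right)^{2} + 2 \left(-18\right)^{\frac{5}{2}}\right) - \left(10 - \left(\left(-3\right) \left(-4\right)\right)^{2}\right) = \left(2 \cdot 324 + 2 \cdot 972 i \sqrt{2}\right) - \left(10 - 12^{2}\right) = \left(648 + 1944 i \sqrt{2}\right) + \left(-10 + 144\right) = \left(648 + 1944 i \sqrt{2}\right) + 134 = 782 + 1944 i \sqrt{2}$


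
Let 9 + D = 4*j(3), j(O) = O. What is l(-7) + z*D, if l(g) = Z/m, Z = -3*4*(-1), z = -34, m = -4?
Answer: -105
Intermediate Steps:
D = 3 (D = -9 + 4*3 = -9 + 12 = 3)
Z = 12 (Z = -12*(-1) = 12)
l(g) = -3 (l(g) = 12/(-4) = 12*(-¼) = -3)
l(-7) + z*D = -3 - 34*3 = -3 - 102 = -105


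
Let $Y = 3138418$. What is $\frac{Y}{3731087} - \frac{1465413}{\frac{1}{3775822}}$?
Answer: $- \frac{20644621665636197864}{3731087} \approx -5.5331 \cdot 10^{12}$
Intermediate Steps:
$\frac{Y}{3731087} - \frac{1465413}{\frac{1}{3775822}} = \frac{3138418}{3731087} - \frac{1465413}{\frac{1}{3775822}} = 3138418 \cdot \frac{1}{3731087} - 1465413 \frac{1}{\frac{1}{3775822}} = \frac{3138418}{3731087} - 5533138644486 = - \frac{20644621665636197864}{3731087}$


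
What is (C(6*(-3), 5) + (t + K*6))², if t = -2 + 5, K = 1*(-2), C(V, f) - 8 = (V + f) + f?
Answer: 81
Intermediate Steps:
C(V, f) = 8 + V + 2*f (C(V, f) = 8 + ((V + f) + f) = 8 + (V + 2*f) = 8 + V + 2*f)
K = -2
t = 3
(C(6*(-3), 5) + (t + K*6))² = ((8 + 6*(-3) + 2*5) + (3 - 2*6))² = ((8 - 18 + 10) + (3 - 12))² = (0 - 9)² = (-9)² = 81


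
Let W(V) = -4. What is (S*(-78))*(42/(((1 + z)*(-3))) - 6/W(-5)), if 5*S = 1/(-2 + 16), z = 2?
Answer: 247/70 ≈ 3.5286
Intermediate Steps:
S = 1/70 (S = 1/(5*(-2 + 16)) = (1/5)/14 = (1/5)*(1/14) = 1/70 ≈ 0.014286)
(S*(-78))*(42/(((1 + z)*(-3))) - 6/W(-5)) = ((1/70)*(-78))*(42/(((1 + 2)*(-3))) - 6/(-4)) = -39*(42/((3*(-3))) - 6*(-1/4))/35 = -39*(42/(-9) + 3/2)/35 = -39*(42*(-1/9) + 3/2)/35 = -39*(-14/3 + 3/2)/35 = -39/35*(-19/6) = 247/70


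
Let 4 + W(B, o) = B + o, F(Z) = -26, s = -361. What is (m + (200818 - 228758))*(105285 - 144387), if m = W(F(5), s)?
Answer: 1107798762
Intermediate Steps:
W(B, o) = -4 + B + o (W(B, o) = -4 + (B + o) = -4 + B + o)
m = -391 (m = -4 - 26 - 361 = -391)
(m + (200818 - 228758))*(105285 - 144387) = (-391 + (200818 - 228758))*(105285 - 144387) = (-391 - 27940)*(-39102) = -28331*(-39102) = 1107798762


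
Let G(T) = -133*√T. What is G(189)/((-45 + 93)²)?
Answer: -133*√21/768 ≈ -0.79360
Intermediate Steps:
G(189)/((-45 + 93)²) = (-399*√21)/((-45 + 93)²) = (-399*√21)/(48²) = -399*√21/2304 = -399*√21*(1/2304) = -133*√21/768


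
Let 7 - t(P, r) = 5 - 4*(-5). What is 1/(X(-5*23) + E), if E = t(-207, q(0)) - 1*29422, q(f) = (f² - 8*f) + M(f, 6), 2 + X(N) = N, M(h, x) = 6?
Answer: -1/29557 ≈ -3.3833e-5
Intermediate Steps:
X(N) = -2 + N
q(f) = 6 + f² - 8*f (q(f) = (f² - 8*f) + 6 = 6 + f² - 8*f)
t(P, r) = -18 (t(P, r) = 7 - (5 - 4*(-5)) = 7 - (5 + 20) = 7 - 1*25 = 7 - 25 = -18)
E = -29440 (E = -18 - 1*29422 = -18 - 29422 = -29440)
1/(X(-5*23) + E) = 1/((-2 - 5*23) - 29440) = 1/((-2 - 115) - 29440) = 1/(-117 - 29440) = 1/(-29557) = -1/29557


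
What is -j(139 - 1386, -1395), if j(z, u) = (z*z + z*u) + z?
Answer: -3293327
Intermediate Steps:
j(z, u) = z + z² + u*z (j(z, u) = (z² + u*z) + z = z + z² + u*z)
-j(139 - 1386, -1395) = -(139 - 1386)*(1 - 1395 + (139 - 1386)) = -(-1247)*(1 - 1395 - 1247) = -(-1247)*(-2641) = -1*3293327 = -3293327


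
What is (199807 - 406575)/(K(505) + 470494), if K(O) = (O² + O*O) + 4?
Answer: -51692/245137 ≈ -0.21087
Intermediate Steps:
K(O) = 4 + 2*O² (K(O) = (O² + O²) + 4 = 2*O² + 4 = 4 + 2*O²)
(199807 - 406575)/(K(505) + 470494) = (199807 - 406575)/((4 + 2*505²) + 470494) = -206768/((4 + 2*255025) + 470494) = -206768/((4 + 510050) + 470494) = -206768/(510054 + 470494) = -206768/980548 = -206768*1/980548 = -51692/245137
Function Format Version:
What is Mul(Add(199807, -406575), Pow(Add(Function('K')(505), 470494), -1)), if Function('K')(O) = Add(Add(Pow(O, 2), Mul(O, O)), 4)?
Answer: Rational(-51692, 245137) ≈ -0.21087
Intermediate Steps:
Function('K')(O) = Add(4, Mul(2, Pow(O, 2))) (Function('K')(O) = Add(Add(Pow(O, 2), Pow(O, 2)), 4) = Add(Mul(2, Pow(O, 2)), 4) = Add(4, Mul(2, Pow(O, 2))))
Mul(Add(199807, -406575), Pow(Add(Function('K')(505), 470494), -1)) = Mul(Add(199807, -406575), Pow(Add(Add(4, Mul(2, Pow(505, 2))), 470494), -1)) = Mul(-206768, Pow(Add(Add(4, Mul(2, 255025)), 470494), -1)) = Mul(-206768, Pow(Add(Add(4, 510050), 470494), -1)) = Mul(-206768, Pow(Add(510054, 470494), -1)) = Mul(-206768, Pow(980548, -1)) = Mul(-206768, Rational(1, 980548)) = Rational(-51692, 245137)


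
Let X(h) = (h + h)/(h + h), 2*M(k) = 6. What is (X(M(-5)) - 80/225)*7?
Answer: 203/45 ≈ 4.5111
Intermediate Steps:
M(k) = 3 (M(k) = (1/2)*6 = 3)
X(h) = 1 (X(h) = (2*h)/((2*h)) = (2*h)*(1/(2*h)) = 1)
(X(M(-5)) - 80/225)*7 = (1 - 80/225)*7 = (1 - 80*1/225)*7 = (1 - 16/45)*7 = (29/45)*7 = 203/45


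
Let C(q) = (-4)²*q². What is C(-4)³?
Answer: 16777216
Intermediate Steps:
C(q) = 16*q²
C(-4)³ = (16*(-4)²)³ = (16*16)³ = 256³ = 16777216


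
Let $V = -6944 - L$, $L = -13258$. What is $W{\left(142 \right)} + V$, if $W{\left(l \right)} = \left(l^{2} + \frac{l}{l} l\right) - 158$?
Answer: $26462$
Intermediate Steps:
$V = 6314$ ($V = -6944 - -13258 = -6944 + 13258 = 6314$)
$W{\left(l \right)} = -158 + l + l^{2}$ ($W{\left(l \right)} = \left(l^{2} + 1 l\right) - 158 = \left(l^{2} + l\right) - 158 = \left(l + l^{2}\right) - 158 = -158 + l + l^{2}$)
$W{\left(142 \right)} + V = \left(-158 + 142 + 142^{2}\right) + 6314 = \left(-158 + 142 + 20164\right) + 6314 = 20148 + 6314 = 26462$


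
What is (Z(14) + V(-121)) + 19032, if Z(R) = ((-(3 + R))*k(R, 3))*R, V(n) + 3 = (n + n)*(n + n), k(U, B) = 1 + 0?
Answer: 77355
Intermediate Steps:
k(U, B) = 1
V(n) = -3 + 4*n² (V(n) = -3 + (n + n)*(n + n) = -3 + (2*n)*(2*n) = -3 + 4*n²)
Z(R) = R*(-3 - R) (Z(R) = (-(3 + R)*1)*R = ((-3 - R)*1)*R = (-3 - R)*R = R*(-3 - R))
(Z(14) + V(-121)) + 19032 = (-1*14*(3 + 14) + (-3 + 4*(-121)²)) + 19032 = (-1*14*17 + (-3 + 4*14641)) + 19032 = (-238 + (-3 + 58564)) + 19032 = (-238 + 58561) + 19032 = 58323 + 19032 = 77355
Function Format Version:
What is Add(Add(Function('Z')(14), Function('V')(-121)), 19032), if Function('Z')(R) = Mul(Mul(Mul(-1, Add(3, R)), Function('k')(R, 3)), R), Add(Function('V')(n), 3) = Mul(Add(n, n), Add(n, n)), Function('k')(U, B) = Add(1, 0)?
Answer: 77355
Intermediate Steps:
Function('k')(U, B) = 1
Function('V')(n) = Add(-3, Mul(4, Pow(n, 2))) (Function('V')(n) = Add(-3, Mul(Add(n, n), Add(n, n))) = Add(-3, Mul(Mul(2, n), Mul(2, n))) = Add(-3, Mul(4, Pow(n, 2))))
Function('Z')(R) = Mul(R, Add(-3, Mul(-1, R))) (Function('Z')(R) = Mul(Mul(Mul(-1, Add(3, R)), 1), R) = Mul(Mul(Add(-3, Mul(-1, R)), 1), R) = Mul(Add(-3, Mul(-1, R)), R) = Mul(R, Add(-3, Mul(-1, R))))
Add(Add(Function('Z')(14), Function('V')(-121)), 19032) = Add(Add(Mul(-1, 14, Add(3, 14)), Add(-3, Mul(4, Pow(-121, 2)))), 19032) = Add(Add(Mul(-1, 14, 17), Add(-3, Mul(4, 14641))), 19032) = Add(Add(-238, Add(-3, 58564)), 19032) = Add(Add(-238, 58561), 19032) = Add(58323, 19032) = 77355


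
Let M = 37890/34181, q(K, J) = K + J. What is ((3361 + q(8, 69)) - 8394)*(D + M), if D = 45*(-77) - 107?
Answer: 86416102536/4883 ≈ 1.7697e+7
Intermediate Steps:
q(K, J) = J + K
M = 37890/34181 (M = 37890*(1/34181) = 37890/34181 ≈ 1.1085)
D = -3572 (D = -3465 - 107 = -3572)
((3361 + q(8, 69)) - 8394)*(D + M) = ((3361 + (69 + 8)) - 8394)*(-3572 + 37890/34181) = ((3361 + 77) - 8394)*(-122056642/34181) = (3438 - 8394)*(-122056642/34181) = -4956*(-122056642/34181) = 86416102536/4883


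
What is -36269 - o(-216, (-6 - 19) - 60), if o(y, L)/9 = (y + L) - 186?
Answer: -31886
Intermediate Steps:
o(y, L) = -1674 + 9*L + 9*y (o(y, L) = 9*((y + L) - 186) = 9*((L + y) - 186) = 9*(-186 + L + y) = -1674 + 9*L + 9*y)
-36269 - o(-216, (-6 - 19) - 60) = -36269 - (-1674 + 9*((-6 - 19) - 60) + 9*(-216)) = -36269 - (-1674 + 9*(-25 - 60) - 1944) = -36269 - (-1674 + 9*(-85) - 1944) = -36269 - (-1674 - 765 - 1944) = -36269 - 1*(-4383) = -36269 + 4383 = -31886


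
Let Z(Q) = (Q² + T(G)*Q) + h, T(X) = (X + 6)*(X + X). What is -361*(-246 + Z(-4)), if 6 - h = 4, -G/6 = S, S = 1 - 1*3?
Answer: 706116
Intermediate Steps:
S = -2 (S = 1 - 3 = -2)
G = 12 (G = -6*(-2) = 12)
T(X) = 2*X*(6 + X) (T(X) = (6 + X)*(2*X) = 2*X*(6 + X))
h = 2 (h = 6 - 1*4 = 6 - 4 = 2)
Z(Q) = 2 + Q² + 432*Q (Z(Q) = (Q² + (2*12*(6 + 12))*Q) + 2 = (Q² + (2*12*18)*Q) + 2 = (Q² + 432*Q) + 2 = 2 + Q² + 432*Q)
-361*(-246 + Z(-4)) = -361*(-246 + (2 + (-4)² + 432*(-4))) = -361*(-246 + (2 + 16 - 1728)) = -361*(-246 - 1710) = -361*(-1956) = 706116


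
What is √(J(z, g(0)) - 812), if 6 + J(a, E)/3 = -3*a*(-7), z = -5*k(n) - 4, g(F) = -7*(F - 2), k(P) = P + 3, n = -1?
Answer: 4*I*√107 ≈ 41.376*I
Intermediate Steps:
k(P) = 3 + P
g(F) = 14 - 7*F (g(F) = -7*(-2 + F) = 14 - 7*F)
z = -14 (z = -5*(3 - 1) - 4 = -5*2 - 4 = -10 - 4 = -14)
J(a, E) = -18 + 63*a (J(a, E) = -18 + 3*(-3*a*(-7)) = -18 + 3*(-(-21)*a) = -18 + 3*(21*a) = -18 + 63*a)
√(J(z, g(0)) - 812) = √((-18 + 63*(-14)) - 812) = √((-18 - 882) - 812) = √(-900 - 812) = √(-1712) = 4*I*√107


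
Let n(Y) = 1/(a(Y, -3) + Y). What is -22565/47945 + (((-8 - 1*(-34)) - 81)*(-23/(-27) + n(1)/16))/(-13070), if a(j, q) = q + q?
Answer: -25290247693/54141795360 ≈ -0.46711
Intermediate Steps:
a(j, q) = 2*q
n(Y) = 1/(-6 + Y) (n(Y) = 1/(2*(-3) + Y) = 1/(-6 + Y))
-22565/47945 + (((-8 - 1*(-34)) - 81)*(-23/(-27) + n(1)/16))/(-13070) = -22565/47945 + (((-8 - 1*(-34)) - 81)*(-23/(-27) + 1/((-6 + 1)*16)))/(-13070) = -22565*1/47945 + (((-8 + 34) - 81)*(-23*(-1/27) + (1/16)/(-5)))*(-1/13070) = -4513/9589 + ((26 - 81)*(23/27 - ⅕*1/16))*(-1/13070) = -4513/9589 - 55*(23/27 - 1/80)*(-1/13070) = -4513/9589 - 55*1813/2160*(-1/13070) = -4513/9589 - 19943/432*(-1/13070) = -4513/9589 + 19943/5646240 = -25290247693/54141795360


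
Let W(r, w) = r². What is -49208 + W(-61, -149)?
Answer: -45487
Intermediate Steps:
-49208 + W(-61, -149) = -49208 + (-61)² = -49208 + 3721 = -45487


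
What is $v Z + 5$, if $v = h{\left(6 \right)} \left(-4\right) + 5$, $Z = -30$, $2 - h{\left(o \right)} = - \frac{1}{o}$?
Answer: $115$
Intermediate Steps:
$h{\left(o \right)} = 2 + \frac{1}{o}$ ($h{\left(o \right)} = 2 - - \frac{1}{o} = 2 + \frac{1}{o}$)
$v = - \frac{11}{3}$ ($v = \left(2 + \frac{1}{6}\right) \left(-4\right) + 5 = \frac{13}{6} \left(-4\right) + 5 = - \frac{26}{3} + 5 = - \frac{11}{3} \approx -3.6667$)
$v Z + 5 = \left(- \frac{11}{3}\right) \left(-30\right) + 5 = 110 + 5 = 115$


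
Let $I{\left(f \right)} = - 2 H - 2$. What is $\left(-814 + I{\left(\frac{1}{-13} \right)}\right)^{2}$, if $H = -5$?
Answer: $649636$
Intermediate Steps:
$I{\left(f \right)} = 8$ ($I{\left(f \right)} = \left(-2\right) \left(-5\right) - 2 = 10 - 2 = 8$)
$\left(-814 + I{\left(\frac{1}{-13} \right)}\right)^{2} = \left(-814 + 8\right)^{2} = \left(-806\right)^{2} = 649636$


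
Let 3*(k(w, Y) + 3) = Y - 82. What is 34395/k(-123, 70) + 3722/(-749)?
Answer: -3683987/749 ≈ -4918.5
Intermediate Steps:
k(w, Y) = -91/3 + Y/3 (k(w, Y) = -3 + (Y - 82)/3 = -3 + (-82 + Y)/3 = -3 + (-82/3 + Y/3) = -91/3 + Y/3)
34395/k(-123, 70) + 3722/(-749) = 34395/(-91/3 + (⅓)*70) + 3722/(-749) = 34395/(-91/3 + 70/3) + 3722*(-1/749) = 34395/(-7) - 3722/749 = 34395*(-⅐) - 3722/749 = -34395/7 - 3722/749 = -3683987/749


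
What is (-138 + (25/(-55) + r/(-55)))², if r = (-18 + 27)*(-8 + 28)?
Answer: 2430481/121 ≈ 20087.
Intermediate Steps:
r = 180 (r = 9*20 = 180)
(-138 + (25/(-55) + r/(-55)))² = (-138 + (25/(-55) + 180/(-55)))² = (-138 + (25*(-1/55) + 180*(-1/55)))² = (-138 + (-5/11 - 36/11))² = (-138 - 41/11)² = (-1559/11)² = 2430481/121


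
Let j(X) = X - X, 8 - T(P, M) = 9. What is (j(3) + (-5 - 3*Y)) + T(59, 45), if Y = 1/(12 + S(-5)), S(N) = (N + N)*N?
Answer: -375/62 ≈ -6.0484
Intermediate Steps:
S(N) = 2*N² (S(N) = (2*N)*N = 2*N²)
T(P, M) = -1 (T(P, M) = 8 - 1*9 = 8 - 9 = -1)
Y = 1/62 (Y = 1/(12 + 2*(-5)²) = 1/(12 + 2*25) = 1/(12 + 50) = 1/62 ≈ 0.016129)
j(X) = 0
(j(3) + (-5 - 3*Y)) + T(59, 45) = (0 + (-5 - 3*1/62)) - 1 = (0 + (-5 - 3/62)) - 1 = (0 - 313/62) - 1 = -313/62 - 1 = -375/62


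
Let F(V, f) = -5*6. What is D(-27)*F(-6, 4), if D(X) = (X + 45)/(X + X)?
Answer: 10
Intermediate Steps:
D(X) = (45 + X)/(2*X) (D(X) = (45 + X)/((2*X)) = (45 + X)*(1/(2*X)) = (45 + X)/(2*X))
F(V, f) = -30
D(-27)*F(-6, 4) = ((½)*(45 - 27)/(-27))*(-30) = ((½)*(-1/27)*18)*(-30) = -⅓*(-30) = 10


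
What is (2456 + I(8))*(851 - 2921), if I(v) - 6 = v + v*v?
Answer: -5245380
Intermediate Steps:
I(v) = 6 + v + v² (I(v) = 6 + (v + v*v) = 6 + (v + v²) = 6 + v + v²)
(2456 + I(8))*(851 - 2921) = (2456 + (6 + 8 + 8²))*(851 - 2921) = (2456 + (6 + 8 + 64))*(-2070) = (2456 + 78)*(-2070) = 2534*(-2070) = -5245380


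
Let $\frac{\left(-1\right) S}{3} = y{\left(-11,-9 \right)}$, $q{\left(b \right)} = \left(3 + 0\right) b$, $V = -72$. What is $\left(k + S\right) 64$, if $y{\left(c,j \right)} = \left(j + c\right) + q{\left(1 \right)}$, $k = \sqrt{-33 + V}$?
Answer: $3264 + 64 i \sqrt{105} \approx 3264.0 + 655.8 i$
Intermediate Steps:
$q{\left(b \right)} = 3 b$
$k = i \sqrt{105}$ ($k = \sqrt{-33 - 72} = \sqrt{-105} = i \sqrt{105} \approx 10.247 i$)
$y{\left(c,j \right)} = 3 + c + j$ ($y{\left(c,j \right)} = \left(j + c\right) + 3 \cdot 1 = \left(c + j\right) + 3 = 3 + c + j$)
$S = 51$ ($S = - 3 \left(3 - 11 - 9\right) = \left(-3\right) \left(-17\right) = 51$)
$\left(k + S\right) 64 = \left(i \sqrt{105} + 51\right) 64 = \left(51 + i \sqrt{105}\right) 64 = 3264 + 64 i \sqrt{105}$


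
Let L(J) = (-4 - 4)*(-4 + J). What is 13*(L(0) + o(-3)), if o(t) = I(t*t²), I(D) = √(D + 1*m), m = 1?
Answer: 416 + 13*I*√26 ≈ 416.0 + 66.287*I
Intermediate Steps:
L(J) = 32 - 8*J (L(J) = -8*(-4 + J) = 32 - 8*J)
I(D) = √(1 + D) (I(D) = √(D + 1*1) = √(D + 1) = √(1 + D))
o(t) = √(1 + t³) (o(t) = √(1 + t*t²) = √(1 + t³))
13*(L(0) + o(-3)) = 13*((32 - 8*0) + √(1 + (-3)³)) = 13*((32 + 0) + √(1 - 27)) = 13*(32 + √(-26)) = 13*(32 + I*√26) = 416 + 13*I*√26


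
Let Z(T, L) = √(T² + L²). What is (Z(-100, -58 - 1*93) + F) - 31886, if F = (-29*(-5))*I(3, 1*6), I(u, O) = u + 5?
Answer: -30726 + √32801 ≈ -30545.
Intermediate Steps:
I(u, O) = 5 + u
F = 1160 (F = (-29*(-5))*(5 + 3) = 145*8 = 1160)
Z(T, L) = √(L² + T²)
(Z(-100, -58 - 1*93) + F) - 31886 = (√((-58 - 1*93)² + (-100)²) + 1160) - 31886 = (√((-58 - 93)² + 10000) + 1160) - 31886 = (√((-151)² + 10000) + 1160) - 31886 = (√(22801 + 10000) + 1160) - 31886 = (√32801 + 1160) - 31886 = (1160 + √32801) - 31886 = -30726 + √32801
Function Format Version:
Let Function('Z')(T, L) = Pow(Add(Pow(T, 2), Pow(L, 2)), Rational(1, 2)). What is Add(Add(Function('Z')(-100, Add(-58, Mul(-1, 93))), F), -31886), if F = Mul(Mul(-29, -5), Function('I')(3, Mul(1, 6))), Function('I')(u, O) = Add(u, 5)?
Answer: Add(-30726, Pow(32801, Rational(1, 2))) ≈ -30545.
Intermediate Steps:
Function('I')(u, O) = Add(5, u)
F = 1160 (F = Mul(Mul(-29, -5), Add(5, 3)) = Mul(145, 8) = 1160)
Function('Z')(T, L) = Pow(Add(Pow(L, 2), Pow(T, 2)), Rational(1, 2))
Add(Add(Function('Z')(-100, Add(-58, Mul(-1, 93))), F), -31886) = Add(Add(Pow(Add(Pow(Add(-58, Mul(-1, 93)), 2), Pow(-100, 2)), Rational(1, 2)), 1160), -31886) = Add(Add(Pow(Add(Pow(Add(-58, -93), 2), 10000), Rational(1, 2)), 1160), -31886) = Add(Add(Pow(Add(Pow(-151, 2), 10000), Rational(1, 2)), 1160), -31886) = Add(Add(Pow(Add(22801, 10000), Rational(1, 2)), 1160), -31886) = Add(Add(Pow(32801, Rational(1, 2)), 1160), -31886) = Add(Add(1160, Pow(32801, Rational(1, 2))), -31886) = Add(-30726, Pow(32801, Rational(1, 2)))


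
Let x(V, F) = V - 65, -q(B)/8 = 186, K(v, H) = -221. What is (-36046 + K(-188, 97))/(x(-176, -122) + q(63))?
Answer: 5181/247 ≈ 20.976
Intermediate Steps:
q(B) = -1488 (q(B) = -8*186 = -1488)
x(V, F) = -65 + V
(-36046 + K(-188, 97))/(x(-176, -122) + q(63)) = (-36046 - 221)/((-65 - 176) - 1488) = -36267/(-241 - 1488) = -36267/(-1729) = -36267*(-1/1729) = 5181/247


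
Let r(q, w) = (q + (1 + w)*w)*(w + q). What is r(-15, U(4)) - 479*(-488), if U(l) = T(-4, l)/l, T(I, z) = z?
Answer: 233934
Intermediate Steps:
U(l) = 1 (U(l) = l/l = 1)
r(q, w) = (q + w)*(q + w*(1 + w)) (r(q, w) = (q + w*(1 + w))*(q + w) = (q + w)*(q + w*(1 + w)))
r(-15, U(4)) - 479*(-488) = ((-15)**2 + 1**2 + 1**3 - 15*1**2 + 2*(-15)*1) - 479*(-488) = (225 + 1 + 1 - 15*1 - 30) + 233752 = (225 + 1 + 1 - 15 - 30) + 233752 = 182 + 233752 = 233934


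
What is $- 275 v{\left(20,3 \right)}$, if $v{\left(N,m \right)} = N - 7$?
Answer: $-3575$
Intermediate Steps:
$v{\left(N,m \right)} = -7 + N$
$- 275 v{\left(20,3 \right)} = - 275 \left(-7 + 20\right) = \left(-275\right) 13 = -3575$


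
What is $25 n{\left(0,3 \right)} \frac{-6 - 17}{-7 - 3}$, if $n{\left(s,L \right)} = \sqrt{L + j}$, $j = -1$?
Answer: $\frac{115 \sqrt{2}}{2} \approx 81.317$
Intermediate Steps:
$n{\left(s,L \right)} = \sqrt{-1 + L}$ ($n{\left(s,L \right)} = \sqrt{L - 1} = \sqrt{-1 + L}$)
$25 n{\left(0,3 \right)} \frac{-6 - 17}{-7 - 3} = 25 \sqrt{-1 + 3} \frac{-6 - 17}{-7 - 3} = 25 \sqrt{2} \left(- \frac{23}{-10}\right) = 25 \sqrt{2} \left(\left(-23\right) \left(- \frac{1}{10}\right)\right) = 25 \sqrt{2} \cdot \frac{23}{10} = \frac{115 \sqrt{2}}{2}$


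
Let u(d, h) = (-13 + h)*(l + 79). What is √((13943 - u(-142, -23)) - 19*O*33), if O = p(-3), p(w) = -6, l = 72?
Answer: √23141 ≈ 152.12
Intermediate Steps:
O = -6
u(d, h) = -1963 + 151*h (u(d, h) = (-13 + h)*(72 + 79) = (-13 + h)*151 = -1963 + 151*h)
√((13943 - u(-142, -23)) - 19*O*33) = √((13943 - (-1963 + 151*(-23))) - 19*(-6)*33) = √((13943 - (-1963 - 3473)) + 114*33) = √((13943 - 1*(-5436)) + 3762) = √((13943 + 5436) + 3762) = √(19379 + 3762) = √23141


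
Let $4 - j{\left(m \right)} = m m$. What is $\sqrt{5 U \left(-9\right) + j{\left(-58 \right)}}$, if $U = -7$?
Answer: $i \sqrt{3045} \approx 55.182 i$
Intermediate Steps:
$j{\left(m \right)} = 4 - m^{2}$ ($j{\left(m \right)} = 4 - m m = 4 - m^{2}$)
$\sqrt{5 U \left(-9\right) + j{\left(-58 \right)}} = \sqrt{5 \left(-7\right) \left(-9\right) + \left(4 - \left(-58\right)^{2}\right)} = \sqrt{\left(-35\right) \left(-9\right) + \left(4 - 3364\right)} = \sqrt{315 + \left(4 - 3364\right)} = \sqrt{315 - 3360} = \sqrt{-3045} = i \sqrt{3045}$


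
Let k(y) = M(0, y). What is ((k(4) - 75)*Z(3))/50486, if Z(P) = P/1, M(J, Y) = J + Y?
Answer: -213/50486 ≈ -0.0042190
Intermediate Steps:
k(y) = y (k(y) = 0 + y = y)
Z(P) = P (Z(P) = P*1 = P)
((k(4) - 75)*Z(3))/50486 = ((4 - 75)*3)/50486 = -71*3*(1/50486) = -213*1/50486 = -213/50486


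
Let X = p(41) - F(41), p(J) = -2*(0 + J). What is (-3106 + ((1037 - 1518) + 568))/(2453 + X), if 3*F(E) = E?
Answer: -9057/7072 ≈ -1.2807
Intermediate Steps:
F(E) = E/3
p(J) = -2*J
X = -287/3 (X = -2*41 - 41/3 = -82 - 1*41/3 = -82 - 41/3 = -287/3 ≈ -95.667)
(-3106 + ((1037 - 1518) + 568))/(2453 + X) = (-3106 + ((1037 - 1518) + 568))/(2453 - 287/3) = (-3106 + (-481 + 568))/(7072/3) = (-3106 + 87)*(3/7072) = -3019*3/7072 = -9057/7072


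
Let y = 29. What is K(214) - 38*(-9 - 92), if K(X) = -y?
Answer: 3809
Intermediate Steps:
K(X) = -29 (K(X) = -1*29 = -29)
K(214) - 38*(-9 - 92) = -29 - 38*(-9 - 92) = -29 - 38*(-101) = -29 - 1*(-3838) = -29 + 3838 = 3809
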